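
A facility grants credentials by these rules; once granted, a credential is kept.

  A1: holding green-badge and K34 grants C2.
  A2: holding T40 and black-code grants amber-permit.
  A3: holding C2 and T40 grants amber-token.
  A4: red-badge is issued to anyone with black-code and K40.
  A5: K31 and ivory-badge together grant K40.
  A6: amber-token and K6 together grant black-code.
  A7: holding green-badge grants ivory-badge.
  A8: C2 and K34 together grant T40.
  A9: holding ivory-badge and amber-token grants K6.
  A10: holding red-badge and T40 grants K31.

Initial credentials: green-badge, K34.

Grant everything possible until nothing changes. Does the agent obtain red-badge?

red-badge would need black-code and K40 (A4), but K40 is never granted.

No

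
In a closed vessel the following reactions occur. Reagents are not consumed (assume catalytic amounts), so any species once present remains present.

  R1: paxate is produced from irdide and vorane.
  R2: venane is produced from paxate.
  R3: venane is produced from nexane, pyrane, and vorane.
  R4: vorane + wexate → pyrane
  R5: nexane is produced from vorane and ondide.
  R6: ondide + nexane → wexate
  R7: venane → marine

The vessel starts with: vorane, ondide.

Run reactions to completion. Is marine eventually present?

Yes

vorane and ondide present → nexane forms (R5).
ondide and nexane present → wexate forms (R6).
vorane and wexate present → pyrane forms (R4).
nexane, pyrane, and vorane present → venane forms (R3).
venane present → marine forms (R7).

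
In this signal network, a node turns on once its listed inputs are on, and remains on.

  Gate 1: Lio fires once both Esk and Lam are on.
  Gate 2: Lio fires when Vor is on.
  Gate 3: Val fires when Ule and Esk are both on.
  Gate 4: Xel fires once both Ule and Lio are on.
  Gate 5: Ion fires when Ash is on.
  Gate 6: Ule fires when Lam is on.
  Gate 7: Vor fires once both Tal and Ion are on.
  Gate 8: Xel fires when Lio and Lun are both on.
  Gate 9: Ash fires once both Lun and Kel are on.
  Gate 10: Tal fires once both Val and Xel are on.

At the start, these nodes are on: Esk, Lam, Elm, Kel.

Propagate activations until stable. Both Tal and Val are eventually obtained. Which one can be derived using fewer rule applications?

Val

Val: Gate 6: Lam on → Ule on. Ule and Esk are on, so Val fires (Gate 3). [2 rule applications]
Tal: Esk and Lam are on, so Lio fires (Gate 1). Gate 6: Lam on → Ule on. Gate 4: Ule and Lio on → Xel on. Ule and Esk are on, so Val fires (Gate 3). Val and Xel are on, so Tal fires (Gate 10). [5 rule applications]
Val needs fewer.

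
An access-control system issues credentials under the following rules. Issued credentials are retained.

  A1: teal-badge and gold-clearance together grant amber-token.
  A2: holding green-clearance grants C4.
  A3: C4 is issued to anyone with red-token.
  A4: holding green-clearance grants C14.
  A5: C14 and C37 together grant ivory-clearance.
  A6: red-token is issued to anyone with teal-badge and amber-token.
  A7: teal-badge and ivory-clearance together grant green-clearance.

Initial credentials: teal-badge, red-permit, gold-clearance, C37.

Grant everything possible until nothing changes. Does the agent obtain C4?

Yes

Holding teal-badge and gold-clearance grants amber-token (A1).
Holding teal-badge and amber-token grants red-token (A6).
Holding red-token grants C4 (A3).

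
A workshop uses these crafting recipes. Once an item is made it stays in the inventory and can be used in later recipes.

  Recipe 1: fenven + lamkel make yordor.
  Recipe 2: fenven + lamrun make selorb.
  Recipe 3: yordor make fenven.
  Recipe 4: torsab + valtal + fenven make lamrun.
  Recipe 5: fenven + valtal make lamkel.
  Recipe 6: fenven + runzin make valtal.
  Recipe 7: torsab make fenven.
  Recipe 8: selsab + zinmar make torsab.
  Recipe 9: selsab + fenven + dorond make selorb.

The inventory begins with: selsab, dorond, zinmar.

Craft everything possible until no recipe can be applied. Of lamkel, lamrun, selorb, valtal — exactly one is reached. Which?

selorb

selsab + zinmar → torsab (Recipe 8).
Using Recipe 7, torsab makes fenven.
selsab + fenven + dorond → selorb (Recipe 9).
lamkel would need fenven and valtal (Recipe 5), but valtal is never obtained. lamrun would need torsab, valtal, and fenven (Recipe 4), but valtal is never obtained. valtal would need fenven and runzin (Recipe 6), but runzin is never obtained.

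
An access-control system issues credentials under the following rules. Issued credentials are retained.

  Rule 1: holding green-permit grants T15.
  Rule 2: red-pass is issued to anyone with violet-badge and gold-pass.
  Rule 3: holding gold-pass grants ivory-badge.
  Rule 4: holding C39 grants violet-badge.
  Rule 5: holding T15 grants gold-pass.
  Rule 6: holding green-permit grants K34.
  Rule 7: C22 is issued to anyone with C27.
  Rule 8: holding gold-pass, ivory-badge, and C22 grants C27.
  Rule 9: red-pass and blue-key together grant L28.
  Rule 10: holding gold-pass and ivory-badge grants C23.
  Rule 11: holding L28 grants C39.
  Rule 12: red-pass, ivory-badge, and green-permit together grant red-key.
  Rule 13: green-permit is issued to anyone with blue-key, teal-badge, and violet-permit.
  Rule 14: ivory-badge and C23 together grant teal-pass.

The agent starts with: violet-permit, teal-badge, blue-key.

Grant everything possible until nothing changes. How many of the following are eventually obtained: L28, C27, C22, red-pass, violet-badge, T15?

Holding blue-key, teal-badge, and violet-permit grants green-permit (Rule 13).
Holding green-permit grants T15 (Rule 1).
L28 would need red-pass and blue-key (Rule 9), but red-pass is never granted.
C27 would need gold-pass, ivory-badge, and C22 (Rule 8), but C22 is never granted.
C22 would need C27 (Rule 7), but C27 is never granted.
red-pass would need violet-badge and gold-pass (Rule 2), but violet-badge is never granted.
violet-badge would need C39 (Rule 4), but C39 is never granted.
T15: reached.
Reached: T15 — 1 of the 6.

1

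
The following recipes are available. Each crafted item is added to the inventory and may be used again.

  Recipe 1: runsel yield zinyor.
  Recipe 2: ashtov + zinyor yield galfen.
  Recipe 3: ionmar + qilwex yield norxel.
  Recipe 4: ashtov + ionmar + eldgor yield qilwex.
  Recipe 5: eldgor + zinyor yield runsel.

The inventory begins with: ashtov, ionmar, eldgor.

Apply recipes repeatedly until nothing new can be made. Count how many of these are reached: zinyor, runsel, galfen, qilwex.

ashtov + ionmar + eldgor → qilwex (Recipe 4).
zinyor would need runsel (Recipe 1), but runsel is never obtained.
runsel would need eldgor and zinyor (Recipe 5), but zinyor is never obtained.
galfen would need ashtov and zinyor (Recipe 2), but zinyor is never obtained.
qilwex: reached.
Reached: qilwex — 1 of the 4.

1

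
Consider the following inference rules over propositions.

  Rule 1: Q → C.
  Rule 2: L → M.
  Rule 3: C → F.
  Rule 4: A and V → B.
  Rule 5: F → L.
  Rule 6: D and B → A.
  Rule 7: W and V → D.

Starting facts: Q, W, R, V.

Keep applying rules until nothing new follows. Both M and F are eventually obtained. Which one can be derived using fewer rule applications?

F

F: From Q, Rule 1 gives C. C holds, so F follows (Rule 3). [2 rule applications]
M: Q holds, so C follows (Rule 1). From C, Rule 3 gives F. F holds, so L follows (Rule 5). From L, Rule 2 gives M. [4 rule applications]
F needs fewer.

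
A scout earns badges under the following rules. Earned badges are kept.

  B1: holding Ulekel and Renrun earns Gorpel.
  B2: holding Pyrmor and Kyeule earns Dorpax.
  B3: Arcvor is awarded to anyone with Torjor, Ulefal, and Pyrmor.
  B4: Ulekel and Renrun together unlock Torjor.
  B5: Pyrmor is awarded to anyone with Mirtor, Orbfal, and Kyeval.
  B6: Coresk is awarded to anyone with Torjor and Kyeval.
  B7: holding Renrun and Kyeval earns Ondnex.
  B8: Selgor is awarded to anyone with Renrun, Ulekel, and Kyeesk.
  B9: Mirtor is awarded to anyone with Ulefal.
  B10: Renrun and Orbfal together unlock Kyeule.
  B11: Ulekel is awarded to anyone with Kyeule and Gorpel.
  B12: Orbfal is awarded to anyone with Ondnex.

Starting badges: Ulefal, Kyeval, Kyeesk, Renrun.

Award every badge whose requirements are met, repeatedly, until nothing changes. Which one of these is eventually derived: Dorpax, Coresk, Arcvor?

With Renrun and Kyeval, Ondnex is earned (B7).
With Ulefal, Mirtor is earned (B9).
With Ondnex, Orbfal is earned (B12).
With Mirtor, Orbfal, and Kyeval, Pyrmor is earned (B5).
With Renrun and Orbfal, Kyeule is earned (B10).
With Pyrmor and Kyeule, Dorpax is earned (B2).
Arcvor would need Torjor, Ulefal, and Pyrmor (B3), but Torjor is never earned. Coresk would need Torjor and Kyeval (B6), but Torjor is never earned.

Dorpax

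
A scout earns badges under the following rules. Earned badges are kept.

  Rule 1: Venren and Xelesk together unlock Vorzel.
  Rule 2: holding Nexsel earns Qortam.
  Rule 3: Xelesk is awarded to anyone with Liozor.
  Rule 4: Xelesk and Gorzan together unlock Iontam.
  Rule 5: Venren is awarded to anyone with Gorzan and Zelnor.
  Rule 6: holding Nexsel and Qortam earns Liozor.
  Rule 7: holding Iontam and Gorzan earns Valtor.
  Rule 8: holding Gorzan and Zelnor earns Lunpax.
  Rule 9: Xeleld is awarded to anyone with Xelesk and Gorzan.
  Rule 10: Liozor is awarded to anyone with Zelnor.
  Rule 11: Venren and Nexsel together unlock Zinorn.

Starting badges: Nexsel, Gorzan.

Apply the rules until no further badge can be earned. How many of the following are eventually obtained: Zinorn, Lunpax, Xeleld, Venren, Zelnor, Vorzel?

With Nexsel, Qortam is earned (Rule 2).
With Nexsel and Qortam, Liozor is earned (Rule 6).
With Liozor, Xelesk is earned (Rule 3).
With Xelesk and Gorzan, Xeleld is earned (Rule 9).
Zinorn would need Venren and Nexsel (Rule 11), but Venren is never earned.
Lunpax would need Gorzan and Zelnor (Rule 8), but Zelnor is never earned.
Xeleld: reached.
Venren would need Gorzan and Zelnor (Rule 5), but Zelnor is never earned.
No rule produces Zelnor, and it is not given.
Vorzel would need Venren and Xelesk (Rule 1), but Venren is never earned.
Reached: Xeleld — 1 of the 6.

1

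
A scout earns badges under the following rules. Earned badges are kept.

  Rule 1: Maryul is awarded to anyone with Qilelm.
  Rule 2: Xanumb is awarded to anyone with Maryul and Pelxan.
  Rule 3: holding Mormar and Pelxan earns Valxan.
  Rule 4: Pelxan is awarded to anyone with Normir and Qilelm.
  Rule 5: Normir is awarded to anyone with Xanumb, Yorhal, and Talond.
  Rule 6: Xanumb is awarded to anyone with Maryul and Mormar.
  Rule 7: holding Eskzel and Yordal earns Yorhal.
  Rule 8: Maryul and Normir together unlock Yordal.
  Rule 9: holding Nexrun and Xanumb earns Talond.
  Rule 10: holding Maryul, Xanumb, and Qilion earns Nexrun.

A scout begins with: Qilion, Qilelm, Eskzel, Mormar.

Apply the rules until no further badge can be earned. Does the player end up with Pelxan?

Pelxan would need Normir and Qilelm (Rule 4), but Normir is never earned.

No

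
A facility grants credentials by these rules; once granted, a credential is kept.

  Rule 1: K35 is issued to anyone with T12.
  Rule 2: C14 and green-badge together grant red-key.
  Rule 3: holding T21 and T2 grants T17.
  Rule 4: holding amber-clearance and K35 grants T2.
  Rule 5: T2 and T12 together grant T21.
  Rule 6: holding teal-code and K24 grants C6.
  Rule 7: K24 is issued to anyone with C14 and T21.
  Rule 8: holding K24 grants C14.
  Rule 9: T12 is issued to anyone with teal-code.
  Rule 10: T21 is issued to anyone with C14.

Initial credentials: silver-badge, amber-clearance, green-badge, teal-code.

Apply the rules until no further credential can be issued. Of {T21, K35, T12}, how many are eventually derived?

3

Holding teal-code grants T12 (Rule 9).
Holding T12 grants K35 (Rule 1).
Holding amber-clearance and K35 grants T2 (Rule 4).
Holding T2 and T12 grants T21 (Rule 5).
T21: reached.
K35: reached.
T12: reached.
All 3 are reached.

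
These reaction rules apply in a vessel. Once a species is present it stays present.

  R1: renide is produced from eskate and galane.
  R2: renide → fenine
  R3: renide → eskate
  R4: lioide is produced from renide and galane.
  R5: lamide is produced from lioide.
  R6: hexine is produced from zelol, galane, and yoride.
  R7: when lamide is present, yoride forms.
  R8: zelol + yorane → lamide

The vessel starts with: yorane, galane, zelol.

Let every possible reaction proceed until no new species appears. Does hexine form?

zelol and yorane present → lamide forms (R8).
lamide present → yoride forms (R7).
zelol, galane, and yoride present → hexine forms (R6).

Yes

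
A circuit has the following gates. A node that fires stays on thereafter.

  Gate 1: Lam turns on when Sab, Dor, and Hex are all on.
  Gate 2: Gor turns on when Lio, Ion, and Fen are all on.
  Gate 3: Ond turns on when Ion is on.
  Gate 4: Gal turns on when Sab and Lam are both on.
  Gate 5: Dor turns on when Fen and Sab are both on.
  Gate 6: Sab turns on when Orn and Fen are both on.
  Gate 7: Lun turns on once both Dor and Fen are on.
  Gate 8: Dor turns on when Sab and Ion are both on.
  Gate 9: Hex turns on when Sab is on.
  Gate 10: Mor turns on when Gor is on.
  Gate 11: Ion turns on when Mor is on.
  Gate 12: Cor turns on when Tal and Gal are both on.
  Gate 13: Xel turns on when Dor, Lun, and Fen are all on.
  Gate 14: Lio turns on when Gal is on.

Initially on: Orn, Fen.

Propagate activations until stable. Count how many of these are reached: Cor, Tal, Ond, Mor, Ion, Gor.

0

Cor would need Tal and Gal (Gate 12), but Tal never turns on.
No rule produces Tal, and it is not given.
Ond would need Ion (Gate 3), but Ion never turns on.
Mor would need Gor (Gate 10), but Gor never turns on.
Ion would need Mor (Gate 11), but Mor never turns on.
Gor would need Lio, Ion, and Fen (Gate 2), but Ion never turns on.
None of the 6 are reached.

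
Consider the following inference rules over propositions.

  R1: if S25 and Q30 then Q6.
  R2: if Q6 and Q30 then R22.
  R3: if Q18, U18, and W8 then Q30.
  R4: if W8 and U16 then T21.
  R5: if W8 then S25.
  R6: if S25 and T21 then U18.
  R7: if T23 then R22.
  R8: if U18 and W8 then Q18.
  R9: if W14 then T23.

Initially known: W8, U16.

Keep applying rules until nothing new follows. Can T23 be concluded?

T23 would need W14 (R9), but W14 is never established.

No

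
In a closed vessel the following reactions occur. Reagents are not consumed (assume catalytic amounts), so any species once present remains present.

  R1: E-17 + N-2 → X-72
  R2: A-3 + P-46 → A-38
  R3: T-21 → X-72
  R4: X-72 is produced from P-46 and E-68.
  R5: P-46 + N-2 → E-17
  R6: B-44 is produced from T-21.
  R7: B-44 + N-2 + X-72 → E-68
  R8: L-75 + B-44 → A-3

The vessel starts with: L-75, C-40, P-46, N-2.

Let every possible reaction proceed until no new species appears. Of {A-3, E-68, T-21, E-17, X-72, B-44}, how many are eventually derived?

2

P-46 and N-2 present → E-17 forms (R5).
E-17 and N-2 present → X-72 forms (R1).
A-3 would need L-75 and B-44 (R8), but B-44 never forms.
E-68 would need B-44, N-2, and X-72 (R7), but B-44 never forms.
No rule produces T-21, and it is not given.
E-17: reached.
X-72: reached.
B-44 would need T-21 (R6), but T-21 never forms.
Reached: E-17 and X-72 — 2 of the 6.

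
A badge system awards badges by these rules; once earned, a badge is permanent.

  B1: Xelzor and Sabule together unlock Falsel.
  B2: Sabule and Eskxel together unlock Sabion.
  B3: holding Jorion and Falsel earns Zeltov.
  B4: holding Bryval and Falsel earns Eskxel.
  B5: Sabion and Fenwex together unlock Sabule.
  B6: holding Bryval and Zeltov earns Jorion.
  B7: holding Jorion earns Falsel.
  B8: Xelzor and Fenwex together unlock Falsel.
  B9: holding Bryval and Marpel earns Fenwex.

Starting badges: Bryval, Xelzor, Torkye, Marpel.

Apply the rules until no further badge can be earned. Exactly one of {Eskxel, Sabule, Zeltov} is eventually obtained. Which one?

Eskxel

With Bryval and Marpel, Fenwex is earned (B9).
With Xelzor and Fenwex, Falsel is earned (B8).
With Bryval and Falsel, Eskxel is earned (B4).
Zeltov would need Jorion and Falsel (B3), but Jorion is never earned. Sabule would need Sabion and Fenwex (B5), but Sabion is never earned.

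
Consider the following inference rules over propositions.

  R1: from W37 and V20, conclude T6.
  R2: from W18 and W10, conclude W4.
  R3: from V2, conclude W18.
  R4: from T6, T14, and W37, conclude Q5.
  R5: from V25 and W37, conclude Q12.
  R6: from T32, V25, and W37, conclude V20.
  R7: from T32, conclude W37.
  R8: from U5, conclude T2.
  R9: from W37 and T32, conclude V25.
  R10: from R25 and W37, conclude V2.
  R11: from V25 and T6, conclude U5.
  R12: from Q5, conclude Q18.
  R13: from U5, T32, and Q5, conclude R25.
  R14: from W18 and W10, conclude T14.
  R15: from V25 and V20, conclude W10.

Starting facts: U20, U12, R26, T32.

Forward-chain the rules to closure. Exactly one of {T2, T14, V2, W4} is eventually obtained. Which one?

T2

From T32, R7 gives W37.
W37 and T32 hold, so V25 follows (R9).
T32, V25, and W37 hold, so V20 follows (R6).
W37 and V20 hold, so T6 follows (R1).
From V25 and T6, R11 gives U5.
From U5, R8 gives T2.
W4 would need W18 and W10 (R2), but W18 is never established. T14 would need W18 and W10 (R14), but W18 is never established. V2 would need R25 and W37 (R10), but R25 is never established.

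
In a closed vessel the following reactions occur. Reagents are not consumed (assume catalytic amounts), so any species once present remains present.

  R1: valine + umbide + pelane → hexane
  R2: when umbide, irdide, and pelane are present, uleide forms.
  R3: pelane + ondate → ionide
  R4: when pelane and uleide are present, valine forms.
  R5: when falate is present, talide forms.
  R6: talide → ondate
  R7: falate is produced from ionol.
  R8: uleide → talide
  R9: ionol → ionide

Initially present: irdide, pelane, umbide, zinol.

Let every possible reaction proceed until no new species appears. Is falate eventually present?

falate would need ionol (R7), but ionol never forms.

No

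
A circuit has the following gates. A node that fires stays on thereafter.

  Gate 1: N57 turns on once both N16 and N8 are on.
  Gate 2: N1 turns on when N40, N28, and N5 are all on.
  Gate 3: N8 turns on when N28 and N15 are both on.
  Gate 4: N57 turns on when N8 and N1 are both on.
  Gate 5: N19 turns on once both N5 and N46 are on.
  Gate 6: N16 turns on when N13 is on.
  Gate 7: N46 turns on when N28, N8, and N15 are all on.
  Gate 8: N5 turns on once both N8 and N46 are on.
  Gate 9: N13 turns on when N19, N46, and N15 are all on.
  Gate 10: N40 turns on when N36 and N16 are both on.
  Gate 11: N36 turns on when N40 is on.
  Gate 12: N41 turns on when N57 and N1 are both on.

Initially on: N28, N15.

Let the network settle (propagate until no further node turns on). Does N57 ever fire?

Gate 3: N28 and N15 on → N8 on.
Gate 7: N28, N8, and N15 on → N46 on.
Gate 8: N8 and N46 on → N5 on.
N5 and N46 are on, so N19 turns on (Gate 5).
Gate 9: N19, N46, and N15 on → N13 on.
N13 is on, so N16 turns on (Gate 6).
Gate 1: N16 and N8 on → N57 on.

Yes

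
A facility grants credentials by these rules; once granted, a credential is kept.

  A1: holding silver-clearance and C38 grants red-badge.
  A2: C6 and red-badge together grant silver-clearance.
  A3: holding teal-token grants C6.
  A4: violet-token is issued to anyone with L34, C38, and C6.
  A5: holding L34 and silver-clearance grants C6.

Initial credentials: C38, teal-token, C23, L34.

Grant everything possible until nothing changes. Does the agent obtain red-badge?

No

red-badge would need silver-clearance and C38 (A1), but silver-clearance is never granted.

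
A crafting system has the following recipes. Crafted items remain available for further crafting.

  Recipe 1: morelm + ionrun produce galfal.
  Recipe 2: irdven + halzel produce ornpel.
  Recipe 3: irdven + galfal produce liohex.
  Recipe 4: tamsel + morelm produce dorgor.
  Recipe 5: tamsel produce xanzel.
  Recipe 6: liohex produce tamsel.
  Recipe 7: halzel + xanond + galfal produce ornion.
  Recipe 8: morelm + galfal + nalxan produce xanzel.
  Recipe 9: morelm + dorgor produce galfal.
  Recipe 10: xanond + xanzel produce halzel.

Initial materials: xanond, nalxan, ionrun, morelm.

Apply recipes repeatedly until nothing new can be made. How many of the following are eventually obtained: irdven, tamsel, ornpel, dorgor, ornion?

1

morelm + ionrun → galfal (Recipe 1).
morelm + galfal + nalxan → xanzel (Recipe 8).
xanond + xanzel → halzel (Recipe 10).
Using Recipe 7, halzel, xanond, and galfal make ornion.
No rule produces irdven, and it is not given.
tamsel would need liohex (Recipe 6), but liohex is never obtained.
ornpel would need irdven and halzel (Recipe 2), but irdven is never obtained.
dorgor would need tamsel and morelm (Recipe 4), but tamsel is never obtained.
ornion: reached.
Reached: ornion — 1 of the 5.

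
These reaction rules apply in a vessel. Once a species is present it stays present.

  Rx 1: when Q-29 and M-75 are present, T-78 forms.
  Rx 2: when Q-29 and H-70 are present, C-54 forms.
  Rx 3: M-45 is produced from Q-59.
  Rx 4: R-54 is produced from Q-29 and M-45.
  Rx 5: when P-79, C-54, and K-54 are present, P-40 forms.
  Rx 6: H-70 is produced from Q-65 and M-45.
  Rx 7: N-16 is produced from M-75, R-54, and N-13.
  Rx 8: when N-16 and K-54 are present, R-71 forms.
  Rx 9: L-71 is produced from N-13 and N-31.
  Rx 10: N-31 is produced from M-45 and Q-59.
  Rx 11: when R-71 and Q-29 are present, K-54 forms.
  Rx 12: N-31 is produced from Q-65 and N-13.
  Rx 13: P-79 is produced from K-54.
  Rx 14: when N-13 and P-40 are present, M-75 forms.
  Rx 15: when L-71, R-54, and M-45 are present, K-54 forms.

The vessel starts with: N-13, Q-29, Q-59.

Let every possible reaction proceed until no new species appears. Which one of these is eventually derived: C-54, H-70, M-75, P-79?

P-79

Q-59 present → M-45 forms (Rx 3).
Q-29 and M-45 present → R-54 forms (Rx 4).
M-45 and Q-59 present → N-31 forms (Rx 10).
N-13 and N-31 present → L-71 forms (Rx 9).
L-71, R-54, and M-45 present → K-54 forms (Rx 15).
K-54 present → P-79 forms (Rx 13).
H-70 would need Q-65 and M-45 (Rx 6), but Q-65 never forms. M-75 would need N-13 and P-40 (Rx 14), but P-40 never forms. C-54 would need Q-29 and H-70 (Rx 2), but H-70 never forms.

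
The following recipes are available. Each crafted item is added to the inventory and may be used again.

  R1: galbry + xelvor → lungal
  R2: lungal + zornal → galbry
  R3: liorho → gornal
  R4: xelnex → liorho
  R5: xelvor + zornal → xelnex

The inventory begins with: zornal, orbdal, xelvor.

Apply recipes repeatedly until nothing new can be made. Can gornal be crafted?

Yes

Using R5, xelvor and zornal make xelnex.
Using R4, xelnex makes liorho.
liorho → gornal (R3).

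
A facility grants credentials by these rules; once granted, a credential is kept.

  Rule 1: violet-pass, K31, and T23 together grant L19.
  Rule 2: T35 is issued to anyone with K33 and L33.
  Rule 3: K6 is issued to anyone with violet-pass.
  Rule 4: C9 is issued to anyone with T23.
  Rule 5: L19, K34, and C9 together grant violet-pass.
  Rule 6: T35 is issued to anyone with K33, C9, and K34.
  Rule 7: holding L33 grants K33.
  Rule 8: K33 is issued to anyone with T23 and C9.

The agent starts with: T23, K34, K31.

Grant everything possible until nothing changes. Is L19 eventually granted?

L19 would need violet-pass, K31, and T23 (Rule 1), but violet-pass is never granted.

No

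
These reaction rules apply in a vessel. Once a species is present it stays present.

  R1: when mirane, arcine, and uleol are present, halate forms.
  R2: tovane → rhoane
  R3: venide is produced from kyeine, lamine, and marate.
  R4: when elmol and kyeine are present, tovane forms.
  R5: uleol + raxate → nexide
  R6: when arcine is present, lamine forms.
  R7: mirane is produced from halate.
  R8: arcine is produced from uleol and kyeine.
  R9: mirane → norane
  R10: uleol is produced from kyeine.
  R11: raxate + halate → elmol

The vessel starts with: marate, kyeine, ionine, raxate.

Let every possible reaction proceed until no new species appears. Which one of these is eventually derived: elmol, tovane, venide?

venide

kyeine present → uleol forms (R10).
uleol and kyeine present → arcine forms (R8).
arcine present → lamine forms (R6).
kyeine, lamine, and marate present → venide forms (R3).
tovane would need elmol and kyeine (R4), but elmol never forms. elmol would need raxate and halate (R11), but halate never forms.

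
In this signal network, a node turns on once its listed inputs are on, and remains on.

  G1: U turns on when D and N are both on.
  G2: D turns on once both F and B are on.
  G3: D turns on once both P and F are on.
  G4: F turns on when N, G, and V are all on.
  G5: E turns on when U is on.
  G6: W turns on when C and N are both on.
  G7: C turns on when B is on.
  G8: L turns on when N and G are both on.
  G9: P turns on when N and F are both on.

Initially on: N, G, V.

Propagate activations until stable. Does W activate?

No

W would need C and N (G6), but C never turns on.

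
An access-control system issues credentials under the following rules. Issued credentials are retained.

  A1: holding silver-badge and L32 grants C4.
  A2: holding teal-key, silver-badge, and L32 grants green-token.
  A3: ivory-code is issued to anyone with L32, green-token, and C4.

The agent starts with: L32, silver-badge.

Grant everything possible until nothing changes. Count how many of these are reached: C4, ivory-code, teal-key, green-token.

1

Holding silver-badge and L32 grants C4 (A1).
C4: reached.
ivory-code would need L32, green-token, and C4 (A3), but green-token is never granted.
No rule produces teal-key, and it is not given.
green-token would need teal-key, silver-badge, and L32 (A2), but teal-key is never granted.
Reached: C4 — 1 of the 4.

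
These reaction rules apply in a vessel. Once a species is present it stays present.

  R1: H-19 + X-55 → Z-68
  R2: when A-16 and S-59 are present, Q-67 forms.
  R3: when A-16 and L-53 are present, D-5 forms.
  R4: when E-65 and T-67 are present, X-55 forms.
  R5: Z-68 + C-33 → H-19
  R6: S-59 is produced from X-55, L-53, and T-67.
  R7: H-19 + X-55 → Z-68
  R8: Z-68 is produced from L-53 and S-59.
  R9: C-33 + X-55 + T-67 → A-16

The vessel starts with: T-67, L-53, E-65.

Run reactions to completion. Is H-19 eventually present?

No

H-19 would need Z-68 and C-33 (R5), but C-33 never forms.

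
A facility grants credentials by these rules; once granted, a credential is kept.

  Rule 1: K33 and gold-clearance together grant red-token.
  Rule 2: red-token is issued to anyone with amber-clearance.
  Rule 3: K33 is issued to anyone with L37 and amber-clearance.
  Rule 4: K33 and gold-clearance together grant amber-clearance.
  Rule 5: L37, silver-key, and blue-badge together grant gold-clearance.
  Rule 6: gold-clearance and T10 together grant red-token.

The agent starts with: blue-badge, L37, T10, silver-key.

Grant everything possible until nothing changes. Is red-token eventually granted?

Yes

Holding L37, silver-key, and blue-badge grants gold-clearance (Rule 5).
Holding gold-clearance and T10 grants red-token (Rule 6).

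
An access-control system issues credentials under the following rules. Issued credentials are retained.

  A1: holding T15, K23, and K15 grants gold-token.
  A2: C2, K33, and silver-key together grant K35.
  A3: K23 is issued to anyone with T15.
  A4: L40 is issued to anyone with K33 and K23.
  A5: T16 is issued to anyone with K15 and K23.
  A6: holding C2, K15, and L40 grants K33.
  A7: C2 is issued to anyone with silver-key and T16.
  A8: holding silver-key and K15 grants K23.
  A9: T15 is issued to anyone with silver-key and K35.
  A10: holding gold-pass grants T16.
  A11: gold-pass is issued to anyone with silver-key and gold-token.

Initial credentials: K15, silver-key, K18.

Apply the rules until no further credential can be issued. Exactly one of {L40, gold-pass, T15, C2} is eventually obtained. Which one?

Holding silver-key and K15 grants K23 (A8).
Holding K15 and K23 grants T16 (A5).
Holding silver-key and T16 grants C2 (A7).
L40 would need K33 and K23 (A4), but K33 is never granted. T15 would need silver-key and K35 (A9), but K35 is never granted. gold-pass would need silver-key and gold-token (A11), but gold-token is never granted.

C2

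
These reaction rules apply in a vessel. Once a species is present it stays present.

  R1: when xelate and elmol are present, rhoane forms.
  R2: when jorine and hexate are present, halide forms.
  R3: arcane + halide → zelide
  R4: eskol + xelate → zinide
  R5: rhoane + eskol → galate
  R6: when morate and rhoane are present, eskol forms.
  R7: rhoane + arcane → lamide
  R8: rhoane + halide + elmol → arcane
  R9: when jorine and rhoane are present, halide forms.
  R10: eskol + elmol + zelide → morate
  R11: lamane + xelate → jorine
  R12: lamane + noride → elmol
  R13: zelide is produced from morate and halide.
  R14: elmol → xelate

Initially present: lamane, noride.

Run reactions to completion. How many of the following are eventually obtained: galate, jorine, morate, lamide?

2

lamane and noride present → elmol forms (R12).
elmol present → xelate forms (R14).
lamane and xelate present → jorine forms (R11).
xelate and elmol present → rhoane forms (R1).
jorine and rhoane present → halide forms (R9).
rhoane, halide, and elmol present → arcane forms (R8).
rhoane and arcane present → lamide forms (R7).
galate would need rhoane and eskol (R5), but eskol never forms.
jorine: reached.
morate would need eskol, elmol, and zelide (R10), but eskol never forms.
lamide: reached.
Reached: jorine and lamide — 2 of the 4.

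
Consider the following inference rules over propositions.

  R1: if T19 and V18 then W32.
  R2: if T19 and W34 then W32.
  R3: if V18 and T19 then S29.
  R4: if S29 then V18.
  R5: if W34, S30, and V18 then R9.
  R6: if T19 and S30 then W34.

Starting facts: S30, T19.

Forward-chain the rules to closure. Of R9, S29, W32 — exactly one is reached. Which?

W32

T19 and S30 hold, so W34 follows (R6).
From T19 and W34, R2 gives W32.
R9 would need W34, S30, and V18 (R5), but V18 is never established. S29 would need V18 and T19 (R3), but V18 is never established.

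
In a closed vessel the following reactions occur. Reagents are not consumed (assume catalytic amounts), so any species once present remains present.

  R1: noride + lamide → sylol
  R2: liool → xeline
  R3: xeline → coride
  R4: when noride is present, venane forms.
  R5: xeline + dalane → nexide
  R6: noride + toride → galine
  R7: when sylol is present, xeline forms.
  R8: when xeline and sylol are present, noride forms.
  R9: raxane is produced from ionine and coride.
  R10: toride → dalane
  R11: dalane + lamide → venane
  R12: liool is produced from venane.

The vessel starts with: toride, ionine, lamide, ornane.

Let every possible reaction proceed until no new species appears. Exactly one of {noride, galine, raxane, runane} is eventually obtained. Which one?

toride present → dalane forms (R10).
dalane and lamide present → venane forms (R11).
venane present → liool forms (R12).
liool present → xeline forms (R2).
xeline present → coride forms (R3).
ionine and coride present → raxane forms (R9).
noride would need xeline and sylol (R8), but sylol never forms. galine would need noride and toride (R6), but noride never forms. No rule produces runane, and it is not given.

raxane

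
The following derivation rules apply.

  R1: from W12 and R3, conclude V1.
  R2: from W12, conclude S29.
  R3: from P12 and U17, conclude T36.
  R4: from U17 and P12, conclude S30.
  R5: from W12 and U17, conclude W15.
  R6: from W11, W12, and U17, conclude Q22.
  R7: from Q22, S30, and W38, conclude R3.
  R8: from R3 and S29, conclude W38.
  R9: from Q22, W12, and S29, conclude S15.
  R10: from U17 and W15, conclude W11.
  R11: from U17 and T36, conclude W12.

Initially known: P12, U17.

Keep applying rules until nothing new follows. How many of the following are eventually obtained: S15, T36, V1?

2

P12 and U17 hold, so T36 follows (R3).
U17 and T36 hold, so W12 follows (R11).
W12 and U17 hold, so W15 follows (R5).
From W12, R2 gives S29.
From U17 and W15, R10 gives W11.
W11, W12, and U17 hold, so Q22 follows (R6).
Q22, W12, and S29 hold, so S15 follows (R9).
S15: reached.
T36: reached.
V1 would need W12 and R3 (R1), but R3 is never established.
Reached: S15 and T36 — 2 of the 3.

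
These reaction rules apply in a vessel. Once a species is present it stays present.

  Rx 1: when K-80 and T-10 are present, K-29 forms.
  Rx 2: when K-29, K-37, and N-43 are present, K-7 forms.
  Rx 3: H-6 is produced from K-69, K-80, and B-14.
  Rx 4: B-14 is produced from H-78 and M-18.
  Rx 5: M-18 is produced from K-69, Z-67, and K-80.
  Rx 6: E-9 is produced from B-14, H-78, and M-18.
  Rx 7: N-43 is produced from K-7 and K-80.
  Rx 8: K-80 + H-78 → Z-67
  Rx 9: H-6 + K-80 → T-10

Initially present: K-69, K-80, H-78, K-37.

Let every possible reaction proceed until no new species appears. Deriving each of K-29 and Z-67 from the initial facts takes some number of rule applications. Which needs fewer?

Z-67: K-80 and H-78 present → Z-67 forms (Rx 8). [1 rule application]
K-29: K-80 and H-78 present → Z-67 forms (Rx 8). K-69, Z-67, and K-80 present → M-18 forms (Rx 5). H-78 and M-18 present → B-14 forms (Rx 4). K-69, K-80, and B-14 present → H-6 forms (Rx 3). H-6 and K-80 present → T-10 forms (Rx 9). K-80 and T-10 present → K-29 forms (Rx 1). [6 rule applications]
Z-67 needs fewer.

Z-67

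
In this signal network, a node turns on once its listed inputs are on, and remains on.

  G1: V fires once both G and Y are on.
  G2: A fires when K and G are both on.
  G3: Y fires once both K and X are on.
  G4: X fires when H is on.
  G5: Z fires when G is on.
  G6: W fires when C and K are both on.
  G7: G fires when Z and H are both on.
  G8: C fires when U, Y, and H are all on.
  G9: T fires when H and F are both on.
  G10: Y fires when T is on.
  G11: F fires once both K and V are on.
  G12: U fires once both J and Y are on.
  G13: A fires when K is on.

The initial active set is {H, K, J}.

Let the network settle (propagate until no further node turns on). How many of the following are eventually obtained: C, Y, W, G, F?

3

H is on, so X fires (G4).
G3: K and X on → Y on.
J and Y are on, so U fires (G12).
G8: U, Y, and H on → C on.
C and K are on, so W fires (G6).
C: reached.
Y: reached.
W: reached.
G would need Z and H (G7), but Z never turns on.
F would need K and V (G11), but V never turns on.
Reached: C, Y, and W — 3 of the 5.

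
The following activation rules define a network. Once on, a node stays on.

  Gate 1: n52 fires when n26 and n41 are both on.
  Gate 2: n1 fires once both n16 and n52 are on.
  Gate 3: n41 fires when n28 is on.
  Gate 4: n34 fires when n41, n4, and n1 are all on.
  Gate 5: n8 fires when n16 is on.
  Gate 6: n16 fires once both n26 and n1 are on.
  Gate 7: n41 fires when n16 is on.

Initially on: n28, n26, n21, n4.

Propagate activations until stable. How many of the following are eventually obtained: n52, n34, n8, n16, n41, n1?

n28 is on, so n41 fires (Gate 3).
Gate 1: n26 and n41 on → n52 on.
n52: reached.
n34 would need n41, n4, and n1 (Gate 4), but n1 never turns on.
n8 would need n16 (Gate 5), but n16 never turns on.
n16 would need n26 and n1 (Gate 6), but n1 never turns on.
n41: reached.
n1 would need n16 and n52 (Gate 2), but n16 never turns on.
Reached: n52 and n41 — 2 of the 6.

2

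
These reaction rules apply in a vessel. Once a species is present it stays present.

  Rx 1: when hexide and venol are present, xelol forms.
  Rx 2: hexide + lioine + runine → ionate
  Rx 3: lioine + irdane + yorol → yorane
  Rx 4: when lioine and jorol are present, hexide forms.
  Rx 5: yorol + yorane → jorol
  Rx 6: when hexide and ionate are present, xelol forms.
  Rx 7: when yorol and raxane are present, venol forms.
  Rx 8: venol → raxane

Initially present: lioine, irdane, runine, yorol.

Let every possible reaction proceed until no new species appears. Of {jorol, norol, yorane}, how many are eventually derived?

2

lioine, irdane, and yorol present → yorane forms (Rx 3).
yorol and yorane present → jorol forms (Rx 5).
jorol: reached.
No rule produces norol, and it is not given.
yorane: reached.
Reached: jorol and yorane — 2 of the 3.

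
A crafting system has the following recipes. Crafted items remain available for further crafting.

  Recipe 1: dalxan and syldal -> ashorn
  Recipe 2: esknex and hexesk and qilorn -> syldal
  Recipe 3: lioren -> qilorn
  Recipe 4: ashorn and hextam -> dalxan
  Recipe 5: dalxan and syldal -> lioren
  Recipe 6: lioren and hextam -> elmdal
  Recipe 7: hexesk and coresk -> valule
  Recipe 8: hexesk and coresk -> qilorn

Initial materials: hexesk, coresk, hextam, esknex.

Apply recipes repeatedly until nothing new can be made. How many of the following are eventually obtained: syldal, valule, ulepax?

hexesk and coresk -> valule (Recipe 7).
hexesk and coresk -> qilorn (Recipe 8).
esknex and hexesk and qilorn -> syldal (Recipe 2).
syldal: reached.
valule: reached.
No rule produces ulepax, and it is not given.
Reached: syldal and valule — 2 of the 3.

2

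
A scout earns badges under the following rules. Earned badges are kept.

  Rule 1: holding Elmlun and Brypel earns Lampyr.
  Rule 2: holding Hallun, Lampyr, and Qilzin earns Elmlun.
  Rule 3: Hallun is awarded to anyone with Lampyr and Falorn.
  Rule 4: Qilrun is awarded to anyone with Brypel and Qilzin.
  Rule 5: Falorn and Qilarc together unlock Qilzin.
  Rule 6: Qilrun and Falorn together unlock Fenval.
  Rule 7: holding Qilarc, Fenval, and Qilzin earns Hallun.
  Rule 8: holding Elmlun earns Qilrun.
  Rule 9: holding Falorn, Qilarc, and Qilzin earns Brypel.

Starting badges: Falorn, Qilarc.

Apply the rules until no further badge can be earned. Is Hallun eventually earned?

With Falorn and Qilarc, Qilzin is earned (Rule 5).
With Falorn, Qilarc, and Qilzin, Brypel is earned (Rule 9).
With Brypel and Qilzin, Qilrun is earned (Rule 4).
With Qilrun and Falorn, Fenval is earned (Rule 6).
With Qilarc, Fenval, and Qilzin, Hallun is earned (Rule 7).

Yes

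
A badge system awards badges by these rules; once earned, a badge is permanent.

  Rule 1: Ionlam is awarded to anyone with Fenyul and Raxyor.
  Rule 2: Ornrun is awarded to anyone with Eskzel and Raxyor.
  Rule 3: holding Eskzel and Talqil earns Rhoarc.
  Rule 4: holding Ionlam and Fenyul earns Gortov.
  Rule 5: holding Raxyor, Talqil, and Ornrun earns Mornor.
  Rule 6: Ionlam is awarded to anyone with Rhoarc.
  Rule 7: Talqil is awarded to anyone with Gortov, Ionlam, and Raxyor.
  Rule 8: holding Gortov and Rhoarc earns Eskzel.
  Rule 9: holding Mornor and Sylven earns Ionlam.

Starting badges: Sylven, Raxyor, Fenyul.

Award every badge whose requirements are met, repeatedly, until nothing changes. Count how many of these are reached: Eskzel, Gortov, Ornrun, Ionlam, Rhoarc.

With Fenyul and Raxyor, Ionlam is earned (Rule 1).
With Ionlam and Fenyul, Gortov is earned (Rule 4).
Eskzel would need Gortov and Rhoarc (Rule 8), but Rhoarc is never earned.
Gortov: reached.
Ornrun would need Eskzel and Raxyor (Rule 2), but Eskzel is never earned.
Ionlam: reached.
Rhoarc would need Eskzel and Talqil (Rule 3), but Eskzel is never earned.
Reached: Gortov and Ionlam — 2 of the 5.

2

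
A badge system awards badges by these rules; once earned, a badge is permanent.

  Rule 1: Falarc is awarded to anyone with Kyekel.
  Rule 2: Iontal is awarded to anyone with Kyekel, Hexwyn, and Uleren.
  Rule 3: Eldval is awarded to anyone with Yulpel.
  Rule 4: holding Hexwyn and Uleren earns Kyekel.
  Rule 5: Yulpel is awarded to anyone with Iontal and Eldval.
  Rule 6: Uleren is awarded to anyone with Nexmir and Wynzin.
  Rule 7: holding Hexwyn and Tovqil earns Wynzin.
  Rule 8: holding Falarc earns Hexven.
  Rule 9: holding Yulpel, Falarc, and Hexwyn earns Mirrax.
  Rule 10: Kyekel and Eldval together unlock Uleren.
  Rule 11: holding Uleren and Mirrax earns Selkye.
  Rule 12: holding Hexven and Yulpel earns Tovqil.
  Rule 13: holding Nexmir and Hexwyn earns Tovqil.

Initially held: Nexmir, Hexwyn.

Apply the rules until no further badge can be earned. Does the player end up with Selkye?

Selkye would need Uleren and Mirrax (Rule 11), but Mirrax is never earned.

No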